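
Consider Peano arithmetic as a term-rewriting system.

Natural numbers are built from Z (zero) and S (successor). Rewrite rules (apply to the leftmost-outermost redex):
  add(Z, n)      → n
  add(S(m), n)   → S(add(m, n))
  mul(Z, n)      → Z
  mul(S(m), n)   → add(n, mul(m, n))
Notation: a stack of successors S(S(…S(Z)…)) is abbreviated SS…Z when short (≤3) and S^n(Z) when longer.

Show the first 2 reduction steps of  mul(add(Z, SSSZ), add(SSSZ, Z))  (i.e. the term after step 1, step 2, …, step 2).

Answer: after 2 steps: add(add(SSSZ, Z), mul(SSZ, add(SSSZ, Z)))

Reduction:
  start: mul(add(Z, SSSZ), add(SSSZ, Z))
  step 1: mul(SSSZ, add(SSSZ, Z))
  step 2: add(add(SSSZ, Z), mul(SSZ, add(SSSZ, Z)))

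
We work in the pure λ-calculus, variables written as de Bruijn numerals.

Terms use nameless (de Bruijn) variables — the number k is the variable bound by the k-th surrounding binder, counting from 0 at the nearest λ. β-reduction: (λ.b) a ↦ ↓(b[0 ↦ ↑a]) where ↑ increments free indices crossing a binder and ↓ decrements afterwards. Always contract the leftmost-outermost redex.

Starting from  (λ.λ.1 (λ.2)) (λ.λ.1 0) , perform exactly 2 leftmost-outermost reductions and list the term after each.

Answer: after 2 steps: λ.λ.(λ.λ.λ.1 0) 0

Reduction:
  start: (λ.λ.1 (λ.2)) (λ.λ.1 0)
  →1  λ.(λ.λ.1 0) (λ.λ.λ.1 0)
  →2  λ.λ.(λ.λ.λ.1 0) 0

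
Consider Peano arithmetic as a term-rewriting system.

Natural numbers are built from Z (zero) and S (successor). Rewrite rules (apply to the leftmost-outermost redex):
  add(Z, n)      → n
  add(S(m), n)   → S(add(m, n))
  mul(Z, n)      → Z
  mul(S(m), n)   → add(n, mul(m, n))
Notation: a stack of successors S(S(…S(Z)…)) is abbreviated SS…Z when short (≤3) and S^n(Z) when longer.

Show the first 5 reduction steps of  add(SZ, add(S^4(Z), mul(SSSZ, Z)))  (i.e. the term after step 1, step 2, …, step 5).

Answer: after 5 steps: S(S(S(S(add(SZ, mul(SSSZ, Z))))))

Working:
  start: add(SZ, add(S^4(Z), mul(SSSZ, Z)))
  [1] S(add(Z, add(S^4(Z), mul(SSSZ, Z))))
  [2] S(add(S^4(Z), mul(SSSZ, Z)))
  [3] S(S(add(SSSZ, mul(SSSZ, Z))))
  [4] S(S(S(add(SSZ, mul(SSSZ, Z)))))
  [5] S(S(S(S(add(SZ, mul(SSSZ, Z))))))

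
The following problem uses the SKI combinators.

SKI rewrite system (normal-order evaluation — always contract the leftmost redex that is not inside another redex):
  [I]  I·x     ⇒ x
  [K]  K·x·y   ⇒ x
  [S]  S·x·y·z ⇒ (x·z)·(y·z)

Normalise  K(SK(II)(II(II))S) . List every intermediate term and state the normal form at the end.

  start: K(SK(II)(II(II))S)
  [1] K(K(II(II))(II(II(II)))S)
  [2] K(II(II)S)
  [3] K(I(II)S)
  [4] K(IIS)
  [5] K(IS)
  [6] KS

Answer: normal form = KS  (in 6 steps)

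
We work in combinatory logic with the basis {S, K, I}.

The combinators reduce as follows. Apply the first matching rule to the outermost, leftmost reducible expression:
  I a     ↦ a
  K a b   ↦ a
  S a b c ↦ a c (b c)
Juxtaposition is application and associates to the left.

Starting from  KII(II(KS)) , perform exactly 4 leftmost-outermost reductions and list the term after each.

  start: KII(II(KS))
  step 1: I(II(KS))
  step 2: II(KS)
  step 3: I(KS)
  step 4: KS

Answer: after 4 steps: KS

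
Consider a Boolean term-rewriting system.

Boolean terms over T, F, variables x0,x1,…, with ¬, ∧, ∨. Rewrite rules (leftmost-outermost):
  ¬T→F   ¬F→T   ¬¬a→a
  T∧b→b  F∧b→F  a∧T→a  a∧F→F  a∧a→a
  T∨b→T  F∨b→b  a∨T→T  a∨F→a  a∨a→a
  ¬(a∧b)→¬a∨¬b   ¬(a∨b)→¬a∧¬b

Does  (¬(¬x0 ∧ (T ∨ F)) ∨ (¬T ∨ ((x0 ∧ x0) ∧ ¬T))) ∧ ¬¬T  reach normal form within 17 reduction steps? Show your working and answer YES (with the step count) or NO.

Answer: YES — reaches normal form x0 in 14 ≤ 17 steps

Derivation:
  start: (¬(¬x0 ∧ (T ∨ F)) ∨ (¬T ∨ ((x0 ∧ x0) ∧ ¬T))) ∧ ¬¬T
  step 1: ((¬¬x0 ∨ ¬(T ∨ F)) ∨ (¬T ∨ ((x0 ∧ x0) ∧ ¬T))) ∧ ¬¬T
  step 2: ((x0 ∨ ¬(T ∨ F)) ∨ (¬T ∨ ((x0 ∧ x0) ∧ ¬T))) ∧ ¬¬T
  step 3: ((x0 ∨ (¬T ∧ ¬F)) ∨ (¬T ∨ ((x0 ∧ x0) ∧ ¬T))) ∧ ¬¬T
  step 4: ((x0 ∨ (F ∧ ¬F)) ∨ (¬T ∨ ((x0 ∧ x0) ∧ ¬T))) ∧ ¬¬T
  step 5: ((x0 ∨ F) ∨ (¬T ∨ ((x0 ∧ x0) ∧ ¬T))) ∧ ¬¬T
  step 6: (x0 ∨ (¬T ∨ ((x0 ∧ x0) ∧ ¬T))) ∧ ¬¬T
  step 7: (x0 ∨ (F ∨ ((x0 ∧ x0) ∧ ¬T))) ∧ ¬¬T
  step 8: (x0 ∨ ((x0 ∧ x0) ∧ ¬T)) ∧ ¬¬T
  step 9: (x0 ∨ (x0 ∧ ¬T)) ∧ ¬¬T
  step 10: (x0 ∨ (x0 ∧ F)) ∧ ¬¬T
  step 11: (x0 ∨ F) ∧ ¬¬T
  step 12: x0 ∧ ¬¬T
  step 13: x0 ∧ T
  step 14: x0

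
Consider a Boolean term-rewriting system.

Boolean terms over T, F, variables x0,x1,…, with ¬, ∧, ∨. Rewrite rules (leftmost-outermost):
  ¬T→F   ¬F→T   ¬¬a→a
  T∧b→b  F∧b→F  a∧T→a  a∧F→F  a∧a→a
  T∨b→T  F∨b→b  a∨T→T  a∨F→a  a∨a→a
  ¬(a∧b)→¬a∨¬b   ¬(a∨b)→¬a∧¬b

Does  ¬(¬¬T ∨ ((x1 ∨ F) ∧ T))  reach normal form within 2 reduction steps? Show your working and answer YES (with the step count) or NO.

Answer: NO — after 2 steps the term is ¬T ∧ ¬((x1 ∨ F) ∧ T), not yet normal

Working:
  start: ¬(¬¬T ∨ ((x1 ∨ F) ∧ T))
  [1] ¬¬¬T ∧ ¬((x1 ∨ F) ∧ T)
  [2] ¬T ∧ ¬((x1 ∨ F) ∧ T)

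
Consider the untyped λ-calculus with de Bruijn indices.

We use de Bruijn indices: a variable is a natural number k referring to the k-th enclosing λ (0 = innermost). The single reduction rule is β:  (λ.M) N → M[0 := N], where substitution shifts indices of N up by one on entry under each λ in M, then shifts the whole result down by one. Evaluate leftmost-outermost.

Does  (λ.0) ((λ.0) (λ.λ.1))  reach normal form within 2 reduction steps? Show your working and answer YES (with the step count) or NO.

  start: (λ.0) ((λ.0) (λ.λ.1))
  step 1: (λ.0) (λ.λ.1)
  step 2: λ.λ.1

Answer: YES — reaches normal form λ.λ.1 in 2 ≤ 2 steps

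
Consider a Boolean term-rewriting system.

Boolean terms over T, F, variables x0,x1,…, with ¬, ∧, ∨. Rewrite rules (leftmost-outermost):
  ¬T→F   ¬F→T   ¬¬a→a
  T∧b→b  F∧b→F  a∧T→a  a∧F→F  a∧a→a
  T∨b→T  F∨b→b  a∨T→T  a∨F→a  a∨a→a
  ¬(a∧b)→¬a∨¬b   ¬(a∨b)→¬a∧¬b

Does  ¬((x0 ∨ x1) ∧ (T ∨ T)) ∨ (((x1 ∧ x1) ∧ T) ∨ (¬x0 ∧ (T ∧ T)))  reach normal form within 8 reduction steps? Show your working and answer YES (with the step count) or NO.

Answer: NO — after 8 steps the term is (¬x0 ∧ ¬x1) ∨ (x1 ∨ (¬x0 ∧ (T ∧ T))), not yet normal

Derivation:
  start: ¬((x0 ∨ x1) ∧ (T ∨ T)) ∨ (((x1 ∧ x1) ∧ T) ∨ (¬x0 ∧ (T ∧ T)))
  step 1: (¬(x0 ∨ x1) ∨ ¬(T ∨ T)) ∨ (((x1 ∧ x1) ∧ T) ∨ (¬x0 ∧ (T ∧ T)))
  step 2: ((¬x0 ∧ ¬x1) ∨ ¬(T ∨ T)) ∨ (((x1 ∧ x1) ∧ T) ∨ (¬x0 ∧ (T ∧ T)))
  step 3: ((¬x0 ∧ ¬x1) ∨ (¬T ∧ ¬T)) ∨ (((x1 ∧ x1) ∧ T) ∨ (¬x0 ∧ (T ∧ T)))
  step 4: ((¬x0 ∧ ¬x1) ∨ ¬T) ∨ (((x1 ∧ x1) ∧ T) ∨ (¬x0 ∧ (T ∧ T)))
  step 5: ((¬x0 ∧ ¬x1) ∨ F) ∨ (((x1 ∧ x1) ∧ T) ∨ (¬x0 ∧ (T ∧ T)))
  step 6: (¬x0 ∧ ¬x1) ∨ (((x1 ∧ x1) ∧ T) ∨ (¬x0 ∧ (T ∧ T)))
  step 7: (¬x0 ∧ ¬x1) ∨ ((x1 ∧ x1) ∨ (¬x0 ∧ (T ∧ T)))
  step 8: (¬x0 ∧ ¬x1) ∨ (x1 ∨ (¬x0 ∧ (T ∧ T)))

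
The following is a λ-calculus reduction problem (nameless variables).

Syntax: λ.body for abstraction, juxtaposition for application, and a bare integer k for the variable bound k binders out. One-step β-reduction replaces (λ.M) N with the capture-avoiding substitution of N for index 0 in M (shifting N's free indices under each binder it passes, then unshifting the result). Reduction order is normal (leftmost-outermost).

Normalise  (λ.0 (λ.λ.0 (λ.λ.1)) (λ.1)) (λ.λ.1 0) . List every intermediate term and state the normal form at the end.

Answer: normal form = λ.0 (λ.λ.1)  (in 4 steps)

Derivation:
  start: (λ.0 (λ.λ.0 (λ.λ.1)) (λ.1)) (λ.λ.1 0)
  →1  (λ.λ.1 0) (λ.λ.0 (λ.λ.1)) (λ.λ.λ.1 0)
  →2  (λ.(λ.λ.0 (λ.λ.1)) 0) (λ.λ.λ.1 0)
  →3  (λ.λ.0 (λ.λ.1)) (λ.λ.λ.1 0)
  →4  λ.0 (λ.λ.1)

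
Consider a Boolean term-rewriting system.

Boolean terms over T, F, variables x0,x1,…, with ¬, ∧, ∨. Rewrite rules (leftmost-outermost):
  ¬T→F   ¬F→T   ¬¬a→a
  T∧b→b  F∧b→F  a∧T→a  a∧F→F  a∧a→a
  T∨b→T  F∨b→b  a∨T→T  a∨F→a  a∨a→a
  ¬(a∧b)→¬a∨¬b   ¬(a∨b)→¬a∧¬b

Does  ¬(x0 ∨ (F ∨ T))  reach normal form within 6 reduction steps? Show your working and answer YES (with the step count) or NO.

  start: ¬(x0 ∨ (F ∨ T))
  step 1: ¬x0 ∧ ¬(F ∨ T)
  step 2: ¬x0 ∧ (¬F ∧ ¬T)
  step 3: ¬x0 ∧ (T ∧ ¬T)
  step 4: ¬x0 ∧ ¬T
  step 5: ¬x0 ∧ F
  step 6: F

Answer: YES — reaches normal form F in 6 ≤ 6 steps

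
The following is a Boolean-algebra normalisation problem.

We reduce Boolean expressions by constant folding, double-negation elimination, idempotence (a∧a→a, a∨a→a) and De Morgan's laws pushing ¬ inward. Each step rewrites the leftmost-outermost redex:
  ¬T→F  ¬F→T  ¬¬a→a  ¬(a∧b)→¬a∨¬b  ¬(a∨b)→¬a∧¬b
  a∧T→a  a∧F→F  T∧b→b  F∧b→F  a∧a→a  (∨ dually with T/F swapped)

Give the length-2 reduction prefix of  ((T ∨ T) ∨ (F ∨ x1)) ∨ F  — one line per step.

  start: ((T ∨ T) ∨ (F ∨ x1)) ∨ F
  →1  (T ∨ T) ∨ (F ∨ x1)
  →2  T ∨ (F ∨ x1)

Answer: after 2 steps: T ∨ (F ∨ x1)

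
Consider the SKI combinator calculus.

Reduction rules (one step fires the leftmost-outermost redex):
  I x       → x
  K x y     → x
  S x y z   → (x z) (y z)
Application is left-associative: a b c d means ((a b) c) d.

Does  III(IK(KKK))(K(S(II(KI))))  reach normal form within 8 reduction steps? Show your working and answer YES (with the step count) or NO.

Answer: YES — reaches normal form K in 6 ≤ 8 steps

Working:
  start: III(IK(KKK))(K(S(II(KI))))
  step 1: II(IK(KKK))(K(S(II(KI))))
  step 2: I(IK(KKK))(K(S(II(KI))))
  step 3: IK(KKK)(K(S(II(KI))))
  step 4: K(KKK)(K(S(II(KI))))
  step 5: KKK
  step 6: K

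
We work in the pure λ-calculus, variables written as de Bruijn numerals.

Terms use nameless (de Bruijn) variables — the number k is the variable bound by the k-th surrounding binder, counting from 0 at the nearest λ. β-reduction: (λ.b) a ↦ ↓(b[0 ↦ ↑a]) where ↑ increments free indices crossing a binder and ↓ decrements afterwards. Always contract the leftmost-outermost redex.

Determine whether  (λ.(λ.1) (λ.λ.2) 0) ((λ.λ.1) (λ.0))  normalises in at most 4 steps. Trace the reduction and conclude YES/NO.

  start: (λ.(λ.1) (λ.λ.2) 0) ((λ.λ.1) (λ.0))
  step 1: (λ.(λ.λ.1) (λ.0)) (λ.λ.(λ.λ.1) (λ.0)) ((λ.λ.1) (λ.0))
  step 2: (λ.λ.1) (λ.0) ((λ.λ.1) (λ.0))
  step 3: (λ.λ.0) ((λ.λ.1) (λ.0))
  step 4: λ.0

Answer: YES — reaches normal form λ.0 in 4 ≤ 4 steps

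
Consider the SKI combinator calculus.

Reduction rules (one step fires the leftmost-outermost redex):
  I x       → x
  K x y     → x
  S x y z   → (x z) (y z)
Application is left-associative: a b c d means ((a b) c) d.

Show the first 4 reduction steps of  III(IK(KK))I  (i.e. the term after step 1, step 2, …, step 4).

  start: III(IK(KK))I
  →1  II(IK(KK))I
  →2  I(IK(KK))I
  →3  IK(KK)I
  →4  K(KK)I

Answer: after 4 steps: K(KK)I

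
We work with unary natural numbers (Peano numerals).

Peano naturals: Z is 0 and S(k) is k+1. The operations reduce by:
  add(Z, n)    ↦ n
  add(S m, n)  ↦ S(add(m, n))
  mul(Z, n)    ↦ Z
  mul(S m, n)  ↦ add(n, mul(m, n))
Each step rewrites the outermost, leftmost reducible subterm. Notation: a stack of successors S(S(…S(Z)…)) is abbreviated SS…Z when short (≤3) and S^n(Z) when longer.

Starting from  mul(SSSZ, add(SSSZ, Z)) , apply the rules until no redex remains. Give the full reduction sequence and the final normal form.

  start: mul(SSSZ, add(SSSZ, Z))
  step 1: add(add(SSSZ, Z), mul(SSZ, add(SSSZ, Z)))
  step 2: add(S(add(SSZ, Z)), mul(SSZ, add(SSSZ, Z)))
  step 3: S(add(add(SSZ, Z), mul(SSZ, add(SSSZ, Z))))
  step 4: S(add(S(add(SZ, Z)), mul(SSZ, add(SSSZ, Z))))
  step 5: S(S(add(add(SZ, Z), mul(SSZ, add(SSSZ, Z)))))
  step 6: S(S(add(S(add(Z, Z)), mul(SSZ, add(SSSZ, Z)))))
  step 7: S(S(S(add(add(Z, Z), mul(SSZ, add(SSSZ, Z))))))
  step 8: S(S(S(add(Z, mul(SSZ, add(SSSZ, Z))))))
  step 9: S(S(S(mul(SSZ, add(SSSZ, Z)))))
  step 10: S(S(S(add(add(SSSZ, Z), mul(SZ, add(SSSZ, Z))))))
  step 11: S(S(S(add(S(add(SSZ, Z)), mul(SZ, add(SSSZ, Z))))))
  step 12: S(S(S(S(add(add(SSZ, Z), mul(SZ, add(SSSZ, Z)))))))
  step 13: S(S(S(S(add(S(add(SZ, Z)), mul(SZ, add(SSSZ, Z)))))))
  step 14: S(S(S(S(S(add(add(SZ, Z), mul(SZ, add(SSSZ, Z))))))))
  step 15: S(S(S(S(S(add(S(add(Z, Z)), mul(SZ, add(SSSZ, Z))))))))
  step 16: S(S(S(S(S(S(add(add(Z, Z), mul(SZ, add(SSSZ, Z)))))))))
  step 17: S(S(S(S(S(S(add(Z, mul(SZ, add(SSSZ, Z)))))))))
  step 18: S(S(S(S(S(S(mul(SZ, add(SSSZ, Z))))))))
  step 19: S(S(S(S(S(S(add(add(SSSZ, Z), mul(Z, add(SSSZ, Z)))))))))
  step 20: S(S(S(S(S(S(add(S(add(SSZ, Z)), mul(Z, add(SSSZ, Z)))))))))
  step 21: S(S(S(S(S(S(S(add(add(SSZ, Z), mul(Z, add(SSSZ, Z))))))))))
  step 22: S(S(S(S(S(S(S(add(S(add(SZ, Z)), mul(Z, add(SSSZ, Z))))))))))
  step 23: S(S(S(S(S(S(S(S(add(add(SZ, Z), mul(Z, add(SSSZ, Z)))))))))))
  step 24: S(S(S(S(S(S(S(S(add(S(add(Z, Z)), mul(Z, add(SSSZ, Z)))))))))))
  step 25: S(S(S(S(S(S(S(S(S(add(add(Z, Z), mul(Z, add(SSSZ, Z))))))))))))
  step 26: S(S(S(S(S(S(S(S(S(add(Z, mul(Z, add(SSSZ, Z))))))))))))
  step 27: S(S(S(S(S(S(S(S(S(mul(Z, add(SSSZ, Z)))))))))))
  step 28: S^9(Z)

Answer: normal form = S^9(Z)  (in 28 steps)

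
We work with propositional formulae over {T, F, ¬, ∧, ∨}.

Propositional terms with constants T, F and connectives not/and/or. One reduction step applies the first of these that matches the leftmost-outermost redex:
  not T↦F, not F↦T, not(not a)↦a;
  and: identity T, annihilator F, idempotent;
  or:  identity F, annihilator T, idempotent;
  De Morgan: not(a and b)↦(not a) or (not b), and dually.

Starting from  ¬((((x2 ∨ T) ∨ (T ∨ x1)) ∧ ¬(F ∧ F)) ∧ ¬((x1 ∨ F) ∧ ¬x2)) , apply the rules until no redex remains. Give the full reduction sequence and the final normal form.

Answer: normal form = x1 ∧ ¬x2  (in 13 steps)

Derivation:
  start: ¬((((x2 ∨ T) ∨ (T ∨ x1)) ∧ ¬(F ∧ F)) ∧ ¬((x1 ∨ F) ∧ ¬x2))
  step 1: ¬(((x2 ∨ T) ∨ (T ∨ x1)) ∧ ¬(F ∧ F)) ∨ ¬¬((x1 ∨ F) ∧ ¬x2)
  step 2: (¬((x2 ∨ T) ∨ (T ∨ x1)) ∨ ¬¬(F ∧ F)) ∨ ¬¬((x1 ∨ F) ∧ ¬x2)
  step 3: ((¬(x2 ∨ T) ∧ ¬(T ∨ x1)) ∨ ¬¬(F ∧ F)) ∨ ¬¬((x1 ∨ F) ∧ ¬x2)
  step 4: (((¬x2 ∧ ¬T) ∧ ¬(T ∨ x1)) ∨ ¬¬(F ∧ F)) ∨ ¬¬((x1 ∨ F) ∧ ¬x2)
  step 5: (((¬x2 ∧ F) ∧ ¬(T ∨ x1)) ∨ ¬¬(F ∧ F)) ∨ ¬¬((x1 ∨ F) ∧ ¬x2)
  step 6: ((F ∧ ¬(T ∨ x1)) ∨ ¬¬(F ∧ F)) ∨ ¬¬((x1 ∨ F) ∧ ¬x2)
  step 7: (F ∨ ¬¬(F ∧ F)) ∨ ¬¬((x1 ∨ F) ∧ ¬x2)
  step 8: ¬¬(F ∧ F) ∨ ¬¬((x1 ∨ F) ∧ ¬x2)
  step 9: (F ∧ F) ∨ ¬¬((x1 ∨ F) ∧ ¬x2)
  step 10: F ∨ ¬¬((x1 ∨ F) ∧ ¬x2)
  step 11: ¬¬((x1 ∨ F) ∧ ¬x2)
  step 12: (x1 ∨ F) ∧ ¬x2
  step 13: x1 ∧ ¬x2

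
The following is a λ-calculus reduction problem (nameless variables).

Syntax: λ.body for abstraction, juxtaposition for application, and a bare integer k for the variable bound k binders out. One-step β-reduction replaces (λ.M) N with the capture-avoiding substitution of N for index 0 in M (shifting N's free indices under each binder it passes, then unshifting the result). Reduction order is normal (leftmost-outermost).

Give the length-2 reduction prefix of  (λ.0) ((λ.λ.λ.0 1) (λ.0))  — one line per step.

  start: (λ.0) ((λ.λ.λ.0 1) (λ.0))
  →1  (λ.λ.λ.0 1) (λ.0)
  →2  λ.λ.0 1

Answer: after 2 steps: λ.λ.0 1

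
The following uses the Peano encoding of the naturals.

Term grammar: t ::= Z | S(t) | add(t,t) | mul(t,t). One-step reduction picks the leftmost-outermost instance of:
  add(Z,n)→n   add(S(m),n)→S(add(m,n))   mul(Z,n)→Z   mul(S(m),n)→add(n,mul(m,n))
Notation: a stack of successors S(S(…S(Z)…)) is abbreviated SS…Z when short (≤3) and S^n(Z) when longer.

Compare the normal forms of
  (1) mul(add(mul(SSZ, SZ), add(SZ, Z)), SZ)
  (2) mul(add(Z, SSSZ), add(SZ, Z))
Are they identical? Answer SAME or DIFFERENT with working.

Answer: SAME — A ⇓ SSSZ, B ⇓ SSSZ

Derivation:
Term A:
  start: mul(add(mul(SSZ, SZ), add(SZ, Z)), SZ)
  step 1: mul(add(add(SZ, mul(SZ, SZ)), add(SZ, Z)), SZ)
  step 2: mul(add(S(add(Z, mul(SZ, SZ))), add(SZ, Z)), SZ)
  step 3: mul(S(add(add(Z, mul(SZ, SZ)), add(SZ, Z))), SZ)
  step 4: add(SZ, mul(add(add(Z, mul(SZ, SZ)), add(SZ, Z)), SZ))
  step 5: S(add(Z, mul(add(add(Z, mul(SZ, SZ)), add(SZ, Z)), SZ)))
  step 6: S(mul(add(add(Z, mul(SZ, SZ)), add(SZ, Z)), SZ))
  step 7: S(mul(add(mul(SZ, SZ), add(SZ, Z)), SZ))
  step 8: S(mul(add(add(SZ, mul(Z, SZ)), add(SZ, Z)), SZ))
  step 9: S(mul(add(S(add(Z, mul(Z, SZ))), add(SZ, Z)), SZ))
  step 10: S(mul(S(add(add(Z, mul(Z, SZ)), add(SZ, Z))), SZ))
  step 11: S(add(SZ, mul(add(add(Z, mul(Z, SZ)), add(SZ, Z)), SZ)))
  step 12: S(S(add(Z, mul(add(add(Z, mul(Z, SZ)), add(SZ, Z)), SZ))))
  step 13: S(S(mul(add(add(Z, mul(Z, SZ)), add(SZ, Z)), SZ)))
  step 14: S(S(mul(add(mul(Z, SZ), add(SZ, Z)), SZ)))
  step 15: S(S(mul(add(Z, add(SZ, Z)), SZ)))
  step 16: S(S(mul(add(SZ, Z), SZ)))
  step 17: S(S(mul(S(add(Z, Z)), SZ)))
  step 18: S(S(add(SZ, mul(add(Z, Z), SZ))))
  step 19: S(S(S(add(Z, mul(add(Z, Z), SZ)))))
  step 20: S(S(S(mul(add(Z, Z), SZ))))
  step 21: S(S(S(mul(Z, SZ))))
  step 22: SSSZ

Term B:
  start: mul(add(Z, SSSZ), add(SZ, Z))
  step 1: mul(SSSZ, add(SZ, Z))
  step 2: add(add(SZ, Z), mul(SSZ, add(SZ, Z)))
  step 3: add(S(add(Z, Z)), mul(SSZ, add(SZ, Z)))
  step 4: S(add(add(Z, Z), mul(SSZ, add(SZ, Z))))
  step 5: S(add(Z, mul(SSZ, add(SZ, Z))))
  step 6: S(mul(SSZ, add(SZ, Z)))
  step 7: S(add(add(SZ, Z), mul(SZ, add(SZ, Z))))
  step 8: S(add(S(add(Z, Z)), mul(SZ, add(SZ, Z))))
  step 9: S(S(add(add(Z, Z), mul(SZ, add(SZ, Z)))))
  step 10: S(S(add(Z, mul(SZ, add(SZ, Z)))))
  step 11: S(S(mul(SZ, add(SZ, Z))))
  step 12: S(S(add(add(SZ, Z), mul(Z, add(SZ, Z)))))
  step 13: S(S(add(S(add(Z, Z)), mul(Z, add(SZ, Z)))))
  step 14: S(S(S(add(add(Z, Z), mul(Z, add(SZ, Z))))))
  step 15: S(S(S(add(Z, mul(Z, add(SZ, Z))))))
  step 16: S(S(S(mul(Z, add(SZ, Z)))))
  step 17: SSSZ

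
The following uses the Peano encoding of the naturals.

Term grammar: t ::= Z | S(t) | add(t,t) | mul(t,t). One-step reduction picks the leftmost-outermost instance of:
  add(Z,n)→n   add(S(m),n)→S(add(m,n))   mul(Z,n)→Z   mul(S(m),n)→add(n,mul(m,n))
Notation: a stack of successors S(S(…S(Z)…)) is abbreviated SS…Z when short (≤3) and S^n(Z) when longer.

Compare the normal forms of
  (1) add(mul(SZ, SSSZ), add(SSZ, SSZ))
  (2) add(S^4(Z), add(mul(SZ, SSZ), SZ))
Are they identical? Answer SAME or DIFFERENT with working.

Answer: SAME — A ⇓ S^7(Z), B ⇓ S^7(Z)

Reduction:
Term A:
  start: add(mul(SZ, SSSZ), add(SSZ, SSZ))
  →1  add(add(SSSZ, mul(Z, SSSZ)), add(SSZ, SSZ))
  →2  add(S(add(SSZ, mul(Z, SSSZ))), add(SSZ, SSZ))
  →3  S(add(add(SSZ, mul(Z, SSSZ)), add(SSZ, SSZ)))
  →4  S(add(S(add(SZ, mul(Z, SSSZ))), add(SSZ, SSZ)))
  →5  S(S(add(add(SZ, mul(Z, SSSZ)), add(SSZ, SSZ))))
  →6  S(S(add(S(add(Z, mul(Z, SSSZ))), add(SSZ, SSZ))))
  →7  S(S(S(add(add(Z, mul(Z, SSSZ)), add(SSZ, SSZ)))))
  →8  S(S(S(add(mul(Z, SSSZ), add(SSZ, SSZ)))))
  →9  S(S(S(add(Z, add(SSZ, SSZ)))))
  →10  S(S(S(add(SSZ, SSZ))))
  →11  S(S(S(S(add(SZ, SSZ)))))
  →12  S(S(S(S(S(add(Z, SSZ))))))
  →13  S^7(Z)

Term B:
  start: add(S^4(Z), add(mul(SZ, SSZ), SZ))
  →1  S(add(SSSZ, add(mul(SZ, SSZ), SZ)))
  →2  S(S(add(SSZ, add(mul(SZ, SSZ), SZ))))
  →3  S(S(S(add(SZ, add(mul(SZ, SSZ), SZ)))))
  →4  S(S(S(S(add(Z, add(mul(SZ, SSZ), SZ))))))
  →5  S(S(S(S(add(mul(SZ, SSZ), SZ)))))
  →6  S(S(S(S(add(add(SSZ, mul(Z, SSZ)), SZ)))))
  →7  S(S(S(S(add(S(add(SZ, mul(Z, SSZ))), SZ)))))
  →8  S(S(S(S(S(add(add(SZ, mul(Z, SSZ)), SZ))))))
  →9  S(S(S(S(S(add(S(add(Z, mul(Z, SSZ))), SZ))))))
  →10  S(S(S(S(S(S(add(add(Z, mul(Z, SSZ)), SZ)))))))
  →11  S(S(S(S(S(S(add(mul(Z, SSZ), SZ)))))))
  →12  S(S(S(S(S(S(add(Z, SZ)))))))
  →13  S^7(Z)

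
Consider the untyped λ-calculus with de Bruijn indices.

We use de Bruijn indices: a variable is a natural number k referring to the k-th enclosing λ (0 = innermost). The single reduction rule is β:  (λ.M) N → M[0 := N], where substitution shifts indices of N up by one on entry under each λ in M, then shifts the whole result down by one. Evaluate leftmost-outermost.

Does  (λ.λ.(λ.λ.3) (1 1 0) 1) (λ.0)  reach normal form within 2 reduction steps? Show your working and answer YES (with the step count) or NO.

Answer: NO — after 2 steps the term is λ.(λ.λ.0) (λ.0), not yet normal

Reduction:
  start: (λ.λ.(λ.λ.3) (1 1 0) 1) (λ.0)
  [1] λ.(λ.λ.λ.0) ((λ.0) (λ.0) 0) (λ.0)
  [2] λ.(λ.λ.0) (λ.0)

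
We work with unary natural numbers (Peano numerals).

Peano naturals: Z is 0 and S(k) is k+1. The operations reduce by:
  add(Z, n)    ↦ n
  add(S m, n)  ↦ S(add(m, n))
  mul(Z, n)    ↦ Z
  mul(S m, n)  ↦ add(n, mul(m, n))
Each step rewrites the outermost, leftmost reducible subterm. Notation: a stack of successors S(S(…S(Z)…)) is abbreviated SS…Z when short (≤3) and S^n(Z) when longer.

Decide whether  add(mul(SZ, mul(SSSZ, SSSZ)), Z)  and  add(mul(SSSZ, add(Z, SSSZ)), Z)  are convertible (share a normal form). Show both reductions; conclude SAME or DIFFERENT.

Term A:
  start: add(mul(SZ, mul(SSSZ, SSSZ)), Z)
  [1] add(add(mul(SSSZ, SSSZ), mul(Z, mul(SSSZ, SSSZ))), Z)
  [2] add(add(add(SSSZ, mul(SSZ, SSSZ)), mul(Z, mul(SSSZ, SSSZ))), Z)
  [3] add(add(S(add(SSZ, mul(SSZ, SSSZ))), mul(Z, mul(SSSZ, SSSZ))), Z)
  [4] add(S(add(add(SSZ, mul(SSZ, SSSZ)), mul(Z, mul(SSSZ, SSSZ)))), Z)
  [5] S(add(add(add(SSZ, mul(SSZ, SSSZ)), mul(Z, mul(SSSZ, SSSZ))), Z))
  [6] S(add(add(S(add(SZ, mul(SSZ, SSSZ))), mul(Z, mul(SSSZ, SSSZ))), Z))
  [7] S(add(S(add(add(SZ, mul(SSZ, SSSZ)), mul(Z, mul(SSSZ, SSSZ)))), Z))
  [8] S(S(add(add(add(SZ, mul(SSZ, SSSZ)), mul(Z, mul(SSSZ, SSSZ))), Z)))
  [9] S(S(add(add(S(add(Z, mul(SSZ, SSSZ))), mul(Z, mul(SSSZ, SSSZ))), Z)))
  [10] S(S(add(S(add(add(Z, mul(SSZ, SSSZ)), mul(Z, mul(SSSZ, SSSZ)))), Z)))
  [11] S(S(S(add(add(add(Z, mul(SSZ, SSSZ)), mul(Z, mul(SSSZ, SSSZ))), Z))))
  [12] S(S(S(add(add(mul(SSZ, SSSZ), mul(Z, mul(SSSZ, SSSZ))), Z))))
  [13] S(S(S(add(add(add(SSSZ, mul(SZ, SSSZ)), mul(Z, mul(SSSZ, SSSZ))), Z))))
  [14] S(S(S(add(add(S(add(SSZ, mul(SZ, SSSZ))), mul(Z, mul(SSSZ, SSSZ))), Z))))
  [15] S(S(S(add(S(add(add(SSZ, mul(SZ, SSSZ)), mul(Z, mul(SSSZ, SSSZ)))), Z))))
  [16] S(S(S(S(add(add(add(SSZ, mul(SZ, SSSZ)), mul(Z, mul(SSSZ, SSSZ))), Z)))))
  [17] S(S(S(S(add(add(S(add(SZ, mul(SZ, SSSZ))), mul(Z, mul(SSSZ, SSSZ))), Z)))))
  [18] S(S(S(S(add(S(add(add(SZ, mul(SZ, SSSZ)), mul(Z, mul(SSSZ, SSSZ)))), Z)))))
  [19] S(S(S(S(S(add(add(add(SZ, mul(SZ, SSSZ)), mul(Z, mul(SSSZ, SSSZ))), Z))))))
  [20] S(S(S(S(S(add(add(S(add(Z, mul(SZ, SSSZ))), mul(Z, mul(SSSZ, SSSZ))), Z))))))
  [21] S(S(S(S(S(add(S(add(add(Z, mul(SZ, SSSZ)), mul(Z, mul(SSSZ, SSSZ)))), Z))))))
  [22] S(S(S(S(S(S(add(add(add(Z, mul(SZ, SSSZ)), mul(Z, mul(SSSZ, SSSZ))), Z)))))))
  [23] S(S(S(S(S(S(add(add(mul(SZ, SSSZ), mul(Z, mul(SSSZ, SSSZ))), Z)))))))
  [24] S(S(S(S(S(S(add(add(add(SSSZ, mul(Z, SSSZ)), mul(Z, mul(SSSZ, SSSZ))), Z)))))))
  [25] S(S(S(S(S(S(add(add(S(add(SSZ, mul(Z, SSSZ))), mul(Z, mul(SSSZ, SSSZ))), Z)))))))
  [26] S(S(S(S(S(S(add(S(add(add(SSZ, mul(Z, SSSZ)), mul(Z, mul(SSSZ, SSSZ)))), Z)))))))
  [27] S(S(S(S(S(S(S(add(add(add(SSZ, mul(Z, SSSZ)), mul(Z, mul(SSSZ, SSSZ))), Z))))))))
  [28] S(S(S(S(S(S(S(add(add(S(add(SZ, mul(Z, SSSZ))), mul(Z, mul(SSSZ, SSSZ))), Z))))))))
  [29] S(S(S(S(S(S(S(add(S(add(add(SZ, mul(Z, SSSZ)), mul(Z, mul(SSSZ, SSSZ)))), Z))))))))
  [30] S(S(S(S(S(S(S(S(add(add(add(SZ, mul(Z, SSSZ)), mul(Z, mul(SSSZ, SSSZ))), Z)))))))))
  [31] S(S(S(S(S(S(S(S(add(add(S(add(Z, mul(Z, SSSZ))), mul(Z, mul(SSSZ, SSSZ))), Z)))))))))
  [32] S(S(S(S(S(S(S(S(add(S(add(add(Z, mul(Z, SSSZ)), mul(Z, mul(SSSZ, SSSZ)))), Z)))))))))
  [33] S(S(S(S(S(S(S(S(S(add(add(add(Z, mul(Z, SSSZ)), mul(Z, mul(SSSZ, SSSZ))), Z))))))))))
  [34] S(S(S(S(S(S(S(S(S(add(add(mul(Z, SSSZ), mul(Z, mul(SSSZ, SSSZ))), Z))))))))))
  [35] S(S(S(S(S(S(S(S(S(add(add(Z, mul(Z, mul(SSSZ, SSSZ))), Z))))))))))
  [36] S(S(S(S(S(S(S(S(S(add(mul(Z, mul(SSSZ, SSSZ)), Z))))))))))
  [37] S(S(S(S(S(S(S(S(S(add(Z, Z))))))))))
  [38] S^9(Z)

Term B:
  start: add(mul(SSSZ, add(Z, SSSZ)), Z)
  [1] add(add(add(Z, SSSZ), mul(SSZ, add(Z, SSSZ))), Z)
  [2] add(add(SSSZ, mul(SSZ, add(Z, SSSZ))), Z)
  [3] add(S(add(SSZ, mul(SSZ, add(Z, SSSZ)))), Z)
  [4] S(add(add(SSZ, mul(SSZ, add(Z, SSSZ))), Z))
  [5] S(add(S(add(SZ, mul(SSZ, add(Z, SSSZ)))), Z))
  [6] S(S(add(add(SZ, mul(SSZ, add(Z, SSSZ))), Z)))
  [7] S(S(add(S(add(Z, mul(SSZ, add(Z, SSSZ)))), Z)))
  [8] S(S(S(add(add(Z, mul(SSZ, add(Z, SSSZ))), Z))))
  [9] S(S(S(add(mul(SSZ, add(Z, SSSZ)), Z))))
  [10] S(S(S(add(add(add(Z, SSSZ), mul(SZ, add(Z, SSSZ))), Z))))
  [11] S(S(S(add(add(SSSZ, mul(SZ, add(Z, SSSZ))), Z))))
  [12] S(S(S(add(S(add(SSZ, mul(SZ, add(Z, SSSZ)))), Z))))
  [13] S(S(S(S(add(add(SSZ, mul(SZ, add(Z, SSSZ))), Z)))))
  [14] S(S(S(S(add(S(add(SZ, mul(SZ, add(Z, SSSZ)))), Z)))))
  [15] S(S(S(S(S(add(add(SZ, mul(SZ, add(Z, SSSZ))), Z))))))
  [16] S(S(S(S(S(add(S(add(Z, mul(SZ, add(Z, SSSZ)))), Z))))))
  [17] S(S(S(S(S(S(add(add(Z, mul(SZ, add(Z, SSSZ))), Z)))))))
  [18] S(S(S(S(S(S(add(mul(SZ, add(Z, SSSZ)), Z)))))))
  [19] S(S(S(S(S(S(add(add(add(Z, SSSZ), mul(Z, add(Z, SSSZ))), Z)))))))
  [20] S(S(S(S(S(S(add(add(SSSZ, mul(Z, add(Z, SSSZ))), Z)))))))
  [21] S(S(S(S(S(S(add(S(add(SSZ, mul(Z, add(Z, SSSZ)))), Z)))))))
  [22] S(S(S(S(S(S(S(add(add(SSZ, mul(Z, add(Z, SSSZ))), Z))))))))
  [23] S(S(S(S(S(S(S(add(S(add(SZ, mul(Z, add(Z, SSSZ)))), Z))))))))
  [24] S(S(S(S(S(S(S(S(add(add(SZ, mul(Z, add(Z, SSSZ))), Z)))))))))
  [25] S(S(S(S(S(S(S(S(add(S(add(Z, mul(Z, add(Z, SSSZ)))), Z)))))))))
  [26] S(S(S(S(S(S(S(S(S(add(add(Z, mul(Z, add(Z, SSSZ))), Z))))))))))
  [27] S(S(S(S(S(S(S(S(S(add(mul(Z, add(Z, SSSZ)), Z))))))))))
  [28] S(S(S(S(S(S(S(S(S(add(Z, Z))))))))))
  [29] S^9(Z)

Answer: SAME — A ⇓ S^9(Z), B ⇓ S^9(Z)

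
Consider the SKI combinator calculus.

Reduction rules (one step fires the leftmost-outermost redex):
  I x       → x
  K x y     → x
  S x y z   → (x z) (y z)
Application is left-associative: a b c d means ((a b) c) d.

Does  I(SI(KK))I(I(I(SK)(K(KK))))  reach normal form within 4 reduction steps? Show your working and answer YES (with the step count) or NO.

Answer: NO — after 4 steps the term is KKI(I(I(SK)(K(KK)))), not yet normal

Reduction:
  start: I(SI(KK))I(I(I(SK)(K(KK))))
  [1] SI(KK)I(I(I(SK)(K(KK))))
  [2] II(KKI)(I(I(SK)(K(KK))))
  [3] I(KKI)(I(I(SK)(K(KK))))
  [4] KKI(I(I(SK)(K(KK))))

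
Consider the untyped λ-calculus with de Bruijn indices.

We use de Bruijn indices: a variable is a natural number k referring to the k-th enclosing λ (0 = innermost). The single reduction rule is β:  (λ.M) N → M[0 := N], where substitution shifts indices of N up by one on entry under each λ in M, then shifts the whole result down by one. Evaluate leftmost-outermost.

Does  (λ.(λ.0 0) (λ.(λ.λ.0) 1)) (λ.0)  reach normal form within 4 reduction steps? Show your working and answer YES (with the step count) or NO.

  start: (λ.(λ.0 0) (λ.(λ.λ.0) 1)) (λ.0)
  →1  (λ.0 0) (λ.(λ.λ.0) (λ.0))
  →2  (λ.(λ.λ.0) (λ.0)) (λ.(λ.λ.0) (λ.0))
  →3  (λ.λ.0) (λ.0)
  →4  λ.0

Answer: YES — reaches normal form λ.0 in 4 ≤ 4 steps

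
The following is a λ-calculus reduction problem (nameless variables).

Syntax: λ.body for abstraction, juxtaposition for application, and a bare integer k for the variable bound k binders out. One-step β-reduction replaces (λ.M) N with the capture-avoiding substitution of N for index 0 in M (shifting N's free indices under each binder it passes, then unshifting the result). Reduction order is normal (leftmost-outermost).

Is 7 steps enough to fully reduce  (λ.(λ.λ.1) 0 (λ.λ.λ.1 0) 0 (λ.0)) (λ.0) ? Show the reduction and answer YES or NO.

  start: (λ.(λ.λ.1) 0 (λ.λ.λ.1 0) 0 (λ.0)) (λ.0)
  →1  (λ.λ.1) (λ.0) (λ.λ.λ.1 0) (λ.0) (λ.0)
  →2  (λ.λ.0) (λ.λ.λ.1 0) (λ.0) (λ.0)
  →3  (λ.0) (λ.0) (λ.0)
  →4  (λ.0) (λ.0)
  →5  λ.0

Answer: YES — reaches normal form λ.0 in 5 ≤ 7 steps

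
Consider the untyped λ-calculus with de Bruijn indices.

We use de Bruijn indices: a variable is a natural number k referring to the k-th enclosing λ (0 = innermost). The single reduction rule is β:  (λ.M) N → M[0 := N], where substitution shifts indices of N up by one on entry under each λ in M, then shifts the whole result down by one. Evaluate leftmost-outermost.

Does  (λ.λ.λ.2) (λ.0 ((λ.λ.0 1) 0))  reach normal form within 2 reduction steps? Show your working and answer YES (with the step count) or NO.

  start: (λ.λ.λ.2) (λ.0 ((λ.λ.0 1) 0))
  [1] λ.λ.λ.0 ((λ.λ.0 1) 0)
  [2] λ.λ.λ.0 (λ.0 1)

Answer: YES — reaches normal form λ.λ.λ.0 (λ.0 1) in 2 ≤ 2 steps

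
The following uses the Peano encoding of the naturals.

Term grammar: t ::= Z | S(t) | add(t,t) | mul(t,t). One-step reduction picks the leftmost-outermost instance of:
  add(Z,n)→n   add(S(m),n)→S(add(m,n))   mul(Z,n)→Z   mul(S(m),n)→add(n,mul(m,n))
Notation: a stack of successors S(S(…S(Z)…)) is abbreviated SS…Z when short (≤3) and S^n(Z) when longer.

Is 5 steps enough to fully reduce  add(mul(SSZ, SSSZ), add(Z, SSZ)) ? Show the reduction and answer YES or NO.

Answer: NO — after 5 steps the term is S(S(add(add(SZ, mul(SZ, SSSZ)), add(Z, SSZ)))), not yet normal

Reduction:
  start: add(mul(SSZ, SSSZ), add(Z, SSZ))
  →1  add(add(SSSZ, mul(SZ, SSSZ)), add(Z, SSZ))
  →2  add(S(add(SSZ, mul(SZ, SSSZ))), add(Z, SSZ))
  →3  S(add(add(SSZ, mul(SZ, SSSZ)), add(Z, SSZ)))
  →4  S(add(S(add(SZ, mul(SZ, SSSZ))), add(Z, SSZ)))
  →5  S(S(add(add(SZ, mul(SZ, SSSZ)), add(Z, SSZ))))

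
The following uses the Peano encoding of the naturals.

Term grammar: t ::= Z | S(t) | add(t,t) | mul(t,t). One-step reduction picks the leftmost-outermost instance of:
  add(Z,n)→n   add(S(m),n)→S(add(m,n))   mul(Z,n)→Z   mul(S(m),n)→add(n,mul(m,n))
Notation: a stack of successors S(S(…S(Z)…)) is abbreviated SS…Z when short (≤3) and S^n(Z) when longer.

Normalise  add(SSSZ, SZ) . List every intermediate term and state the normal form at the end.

  start: add(SSSZ, SZ)
  [1] S(add(SSZ, SZ))
  [2] S(S(add(SZ, SZ)))
  [3] S(S(S(add(Z, SZ))))
  [4] S^4(Z)

Answer: normal form = S^4(Z)  (in 4 steps)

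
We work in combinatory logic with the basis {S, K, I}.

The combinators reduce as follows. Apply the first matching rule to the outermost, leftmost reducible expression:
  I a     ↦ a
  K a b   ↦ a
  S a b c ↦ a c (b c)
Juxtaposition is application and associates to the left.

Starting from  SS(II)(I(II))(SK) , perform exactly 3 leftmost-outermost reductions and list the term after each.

Answer: after 3 steps: II(SK)(II(I(II))(SK))

Reduction:
  start: SS(II)(I(II))(SK)
  [1] S(I(II))(II(I(II)))(SK)
  [2] I(II)(SK)(II(I(II))(SK))
  [3] II(SK)(II(I(II))(SK))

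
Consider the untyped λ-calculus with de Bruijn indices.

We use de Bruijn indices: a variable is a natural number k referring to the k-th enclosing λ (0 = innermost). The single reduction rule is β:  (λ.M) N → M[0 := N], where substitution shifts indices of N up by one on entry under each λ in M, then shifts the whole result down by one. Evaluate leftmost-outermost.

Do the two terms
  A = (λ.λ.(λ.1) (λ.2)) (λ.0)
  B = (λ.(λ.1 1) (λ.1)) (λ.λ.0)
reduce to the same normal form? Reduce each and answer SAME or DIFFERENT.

Answer: SAME — A ⇓ λ.0, B ⇓ λ.0

Derivation:
Term A:
  start: (λ.λ.(λ.1) (λ.2)) (λ.0)
  →1  λ.(λ.1) (λ.λ.0)
  →2  λ.0

Term B:
  start: (λ.(λ.1 1) (λ.1)) (λ.λ.0)
  →1  (λ.(λ.λ.0) (λ.λ.0)) (λ.λ.λ.0)
  →2  (λ.λ.0) (λ.λ.0)
  →3  λ.0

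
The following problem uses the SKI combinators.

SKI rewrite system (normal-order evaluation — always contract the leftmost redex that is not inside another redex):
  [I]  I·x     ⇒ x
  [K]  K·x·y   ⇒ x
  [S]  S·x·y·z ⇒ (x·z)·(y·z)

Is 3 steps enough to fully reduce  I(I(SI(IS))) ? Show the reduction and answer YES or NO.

  start: I(I(SI(IS)))
  →1  I(SI(IS))
  →2  SI(IS)
  →3  SIS

Answer: YES — reaches normal form SIS in 3 ≤ 3 steps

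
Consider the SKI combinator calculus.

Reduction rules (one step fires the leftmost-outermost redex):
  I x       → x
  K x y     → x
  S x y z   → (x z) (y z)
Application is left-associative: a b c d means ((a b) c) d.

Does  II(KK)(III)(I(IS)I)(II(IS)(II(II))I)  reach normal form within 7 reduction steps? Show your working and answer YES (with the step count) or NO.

  start: II(KK)(III)(I(IS)I)(II(IS)(II(II))I)
  →1  I(KK)(III)(I(IS)I)(II(IS)(II(II))I)
  →2  KK(III)(I(IS)I)(II(IS)(II(II))I)
  →3  K(I(IS)I)(II(IS)(II(II))I)
  →4  I(IS)I
  →5  ISI
  →6  SI

Answer: YES — reaches normal form SI in 6 ≤ 7 steps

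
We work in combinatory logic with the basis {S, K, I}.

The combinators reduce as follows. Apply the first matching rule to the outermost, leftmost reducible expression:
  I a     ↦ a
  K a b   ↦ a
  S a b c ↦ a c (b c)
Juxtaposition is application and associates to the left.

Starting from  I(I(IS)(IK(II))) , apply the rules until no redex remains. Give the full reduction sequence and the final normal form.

  start: I(I(IS)(IK(II)))
  →1  I(IS)(IK(II))
  →2  IS(IK(II))
  →3  S(IK(II))
  →4  S(K(II))
  →5  S(KI)

Answer: normal form = S(KI)  (in 5 steps)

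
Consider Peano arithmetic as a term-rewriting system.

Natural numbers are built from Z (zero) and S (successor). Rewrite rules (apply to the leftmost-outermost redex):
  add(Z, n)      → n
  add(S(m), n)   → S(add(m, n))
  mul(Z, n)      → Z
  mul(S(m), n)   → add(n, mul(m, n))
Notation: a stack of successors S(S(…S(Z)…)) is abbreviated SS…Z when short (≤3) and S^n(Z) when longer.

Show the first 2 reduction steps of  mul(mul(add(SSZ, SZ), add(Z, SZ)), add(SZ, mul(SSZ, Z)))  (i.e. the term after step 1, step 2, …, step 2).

Answer: after 2 steps: mul(add(add(Z, SZ), mul(add(SZ, SZ), add(Z, SZ))), add(SZ, mul(SSZ, Z)))

Reduction:
  start: mul(mul(add(SSZ, SZ), add(Z, SZ)), add(SZ, mul(SSZ, Z)))
  step 1: mul(mul(S(add(SZ, SZ)), add(Z, SZ)), add(SZ, mul(SSZ, Z)))
  step 2: mul(add(add(Z, SZ), mul(add(SZ, SZ), add(Z, SZ))), add(SZ, mul(SSZ, Z)))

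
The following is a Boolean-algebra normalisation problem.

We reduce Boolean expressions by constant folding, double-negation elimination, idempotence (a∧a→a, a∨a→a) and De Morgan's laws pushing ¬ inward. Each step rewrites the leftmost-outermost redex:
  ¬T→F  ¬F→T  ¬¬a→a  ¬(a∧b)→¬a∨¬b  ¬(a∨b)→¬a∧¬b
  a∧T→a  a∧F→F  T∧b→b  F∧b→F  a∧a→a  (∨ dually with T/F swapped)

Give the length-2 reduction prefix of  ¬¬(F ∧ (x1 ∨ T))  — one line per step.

  start: ¬¬(F ∧ (x1 ∨ T))
  →1  F ∧ (x1 ∨ T)
  →2  F

Answer: after 2 steps: F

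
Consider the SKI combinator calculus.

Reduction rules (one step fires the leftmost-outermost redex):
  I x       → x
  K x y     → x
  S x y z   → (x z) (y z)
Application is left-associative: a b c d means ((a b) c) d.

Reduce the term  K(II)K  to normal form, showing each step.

  start: K(II)K
  step 1: II
  step 2: I

Answer: normal form = I  (in 2 steps)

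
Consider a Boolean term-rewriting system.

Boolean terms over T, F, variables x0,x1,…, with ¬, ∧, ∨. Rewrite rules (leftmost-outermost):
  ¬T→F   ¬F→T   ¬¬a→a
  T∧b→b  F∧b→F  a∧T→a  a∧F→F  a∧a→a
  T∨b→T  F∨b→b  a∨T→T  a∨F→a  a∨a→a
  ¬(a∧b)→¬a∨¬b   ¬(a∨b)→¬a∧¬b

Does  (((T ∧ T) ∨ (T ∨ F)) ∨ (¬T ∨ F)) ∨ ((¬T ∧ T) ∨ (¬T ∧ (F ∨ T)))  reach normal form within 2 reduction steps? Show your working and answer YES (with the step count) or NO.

Answer: NO — after 2 steps the term is (T ∨ (¬T ∨ F)) ∨ ((¬T ∧ T) ∨ (¬T ∧ (F ∨ T))), not yet normal

Derivation:
  start: (((T ∧ T) ∨ (T ∨ F)) ∨ (¬T ∨ F)) ∨ ((¬T ∧ T) ∨ (¬T ∧ (F ∨ T)))
  [1] ((T ∨ (T ∨ F)) ∨ (¬T ∨ F)) ∨ ((¬T ∧ T) ∨ (¬T ∧ (F ∨ T)))
  [2] (T ∨ (¬T ∨ F)) ∨ ((¬T ∧ T) ∨ (¬T ∧ (F ∨ T)))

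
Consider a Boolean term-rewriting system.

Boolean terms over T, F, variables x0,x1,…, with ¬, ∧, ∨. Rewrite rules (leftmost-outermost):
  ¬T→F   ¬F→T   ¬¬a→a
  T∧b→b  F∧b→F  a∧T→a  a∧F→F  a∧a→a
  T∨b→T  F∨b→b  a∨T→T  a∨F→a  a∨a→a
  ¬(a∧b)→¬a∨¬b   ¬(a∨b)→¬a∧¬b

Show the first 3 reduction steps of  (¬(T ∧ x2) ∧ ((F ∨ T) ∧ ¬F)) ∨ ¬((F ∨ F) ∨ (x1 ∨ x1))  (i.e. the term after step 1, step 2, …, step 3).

Answer: after 3 steps: (¬x2 ∧ ((F ∨ T) ∧ ¬F)) ∨ ¬((F ∨ F) ∨ (x1 ∨ x1))

Derivation:
  start: (¬(T ∧ x2) ∧ ((F ∨ T) ∧ ¬F)) ∨ ¬((F ∨ F) ∨ (x1 ∨ x1))
  step 1: ((¬T ∨ ¬x2) ∧ ((F ∨ T) ∧ ¬F)) ∨ ¬((F ∨ F) ∨ (x1 ∨ x1))
  step 2: ((F ∨ ¬x2) ∧ ((F ∨ T) ∧ ¬F)) ∨ ¬((F ∨ F) ∨ (x1 ∨ x1))
  step 3: (¬x2 ∧ ((F ∨ T) ∧ ¬F)) ∨ ¬((F ∨ F) ∨ (x1 ∨ x1))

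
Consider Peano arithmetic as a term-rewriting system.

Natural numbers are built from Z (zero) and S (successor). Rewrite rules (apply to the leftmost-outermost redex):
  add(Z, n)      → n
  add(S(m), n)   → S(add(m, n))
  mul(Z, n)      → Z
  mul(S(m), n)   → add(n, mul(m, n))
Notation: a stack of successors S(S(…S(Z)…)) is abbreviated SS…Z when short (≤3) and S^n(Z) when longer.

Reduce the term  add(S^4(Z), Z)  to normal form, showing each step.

  start: add(S^4(Z), Z)
  step 1: S(add(SSSZ, Z))
  step 2: S(S(add(SSZ, Z)))
  step 3: S(S(S(add(SZ, Z))))
  step 4: S(S(S(S(add(Z, Z)))))
  step 5: S^4(Z)

Answer: normal form = S^4(Z)  (in 5 steps)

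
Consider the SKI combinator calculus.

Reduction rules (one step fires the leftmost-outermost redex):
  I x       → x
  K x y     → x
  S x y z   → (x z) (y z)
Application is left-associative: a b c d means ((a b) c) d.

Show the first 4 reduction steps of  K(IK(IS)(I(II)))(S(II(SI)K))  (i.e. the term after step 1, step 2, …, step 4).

Answer: after 4 steps: S

Derivation:
  start: K(IK(IS)(I(II)))(S(II(SI)K))
  →1  IK(IS)(I(II))
  →2  K(IS)(I(II))
  →3  IS
  →4  S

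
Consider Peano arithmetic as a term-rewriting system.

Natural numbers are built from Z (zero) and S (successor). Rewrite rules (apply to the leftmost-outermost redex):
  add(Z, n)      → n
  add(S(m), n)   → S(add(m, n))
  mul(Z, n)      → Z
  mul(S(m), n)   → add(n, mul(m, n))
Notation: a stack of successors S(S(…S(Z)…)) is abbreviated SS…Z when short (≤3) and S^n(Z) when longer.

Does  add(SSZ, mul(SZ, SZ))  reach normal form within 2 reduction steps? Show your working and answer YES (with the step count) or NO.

  start: add(SSZ, mul(SZ, SZ))
  step 1: S(add(SZ, mul(SZ, SZ)))
  step 2: S(S(add(Z, mul(SZ, SZ))))

Answer: NO — after 2 steps the term is S(S(add(Z, mul(SZ, SZ)))), not yet normal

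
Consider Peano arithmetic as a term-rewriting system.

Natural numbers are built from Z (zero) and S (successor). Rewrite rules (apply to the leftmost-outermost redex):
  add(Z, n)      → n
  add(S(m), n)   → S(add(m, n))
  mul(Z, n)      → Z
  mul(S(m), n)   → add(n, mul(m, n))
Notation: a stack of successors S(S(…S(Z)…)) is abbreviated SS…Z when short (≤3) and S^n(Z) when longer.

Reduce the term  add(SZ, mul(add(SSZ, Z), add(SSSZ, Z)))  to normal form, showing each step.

  start: add(SZ, mul(add(SSZ, Z), add(SSSZ, Z)))
  [1] S(add(Z, mul(add(SSZ, Z), add(SSSZ, Z))))
  [2] S(mul(add(SSZ, Z), add(SSSZ, Z)))
  [3] S(mul(S(add(SZ, Z)), add(SSSZ, Z)))
  [4] S(add(add(SSSZ, Z), mul(add(SZ, Z), add(SSSZ, Z))))
  [5] S(add(S(add(SSZ, Z)), mul(add(SZ, Z), add(SSSZ, Z))))
  [6] S(S(add(add(SSZ, Z), mul(add(SZ, Z), add(SSSZ, Z)))))
  [7] S(S(add(S(add(SZ, Z)), mul(add(SZ, Z), add(SSSZ, Z)))))
  [8] S(S(S(add(add(SZ, Z), mul(add(SZ, Z), add(SSSZ, Z))))))
  [9] S(S(S(add(S(add(Z, Z)), mul(add(SZ, Z), add(SSSZ, Z))))))
  [10] S(S(S(S(add(add(Z, Z), mul(add(SZ, Z), add(SSSZ, Z)))))))
  [11] S(S(S(S(add(Z, mul(add(SZ, Z), add(SSSZ, Z)))))))
  [12] S(S(S(S(mul(add(SZ, Z), add(SSSZ, Z))))))
  [13] S(S(S(S(mul(S(add(Z, Z)), add(SSSZ, Z))))))
  [14] S(S(S(S(add(add(SSSZ, Z), mul(add(Z, Z), add(SSSZ, Z)))))))
  [15] S(S(S(S(add(S(add(SSZ, Z)), mul(add(Z, Z), add(SSSZ, Z)))))))
  [16] S(S(S(S(S(add(add(SSZ, Z), mul(add(Z, Z), add(SSSZ, Z))))))))
  [17] S(S(S(S(S(add(S(add(SZ, Z)), mul(add(Z, Z), add(SSSZ, Z))))))))
  [18] S(S(S(S(S(S(add(add(SZ, Z), mul(add(Z, Z), add(SSSZ, Z)))))))))
  [19] S(S(S(S(S(S(add(S(add(Z, Z)), mul(add(Z, Z), add(SSSZ, Z)))))))))
  [20] S(S(S(S(S(S(S(add(add(Z, Z), mul(add(Z, Z), add(SSSZ, Z))))))))))
  [21] S(S(S(S(S(S(S(add(Z, mul(add(Z, Z), add(SSSZ, Z))))))))))
  [22] S(S(S(S(S(S(S(mul(add(Z, Z), add(SSSZ, Z)))))))))
  [23] S(S(S(S(S(S(S(mul(Z, add(SSSZ, Z)))))))))
  [24] S^7(Z)

Answer: normal form = S^7(Z)  (in 24 steps)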